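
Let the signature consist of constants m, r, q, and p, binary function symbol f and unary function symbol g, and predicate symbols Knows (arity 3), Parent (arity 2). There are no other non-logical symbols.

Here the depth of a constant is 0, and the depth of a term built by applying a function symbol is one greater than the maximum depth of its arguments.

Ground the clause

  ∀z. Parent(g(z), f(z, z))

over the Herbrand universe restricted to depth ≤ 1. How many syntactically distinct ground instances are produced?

Ground terms of depth ≤ 1:
  If N_k denotes the number of depth-≤k ground terms, the 4 constants give N_0 = 4, and each function symbol of arity r contributes N_{k-1}^r new terms at level k: N_k = 4 + N_{k-1}^2 + N_{k-1}.
  N_0 = 4
  N_1 = 4 + 4^2 + 4 = 24
So there are 24 ground terms available for substitution.
The body mentions the single quantified variable z; since ground terms form a free algebra, no two substitutions collapse to the same formula.
Number of ground instances = 24.

24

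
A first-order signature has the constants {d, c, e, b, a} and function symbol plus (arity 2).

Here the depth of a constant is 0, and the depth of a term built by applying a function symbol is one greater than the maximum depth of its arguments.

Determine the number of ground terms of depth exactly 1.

If N_k denotes the number of depth-≤k ground terms, the 5 constants give N_0 = 5, and each function symbol of arity r contributes N_{k-1}^r new terms at level k: N_k = 5 + N_{k-1}^2.
N_0 = 5
N_1 = 5 + 5^2 = 30
Terms of depth exactly 1: N_1 − N_0 = 30 − 5 = 25.

25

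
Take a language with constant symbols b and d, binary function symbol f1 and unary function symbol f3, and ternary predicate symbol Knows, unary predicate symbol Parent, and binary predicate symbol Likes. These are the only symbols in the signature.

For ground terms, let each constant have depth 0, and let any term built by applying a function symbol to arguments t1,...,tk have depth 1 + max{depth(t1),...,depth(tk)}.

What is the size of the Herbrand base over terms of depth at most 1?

First count ground terms of depth ≤ 1.
If N_k denotes the number of depth-≤k ground terms, the 2 constants give N_0 = 2, and each function symbol of arity r contributes N_{k-1}^r new terms at level k: N_k = 2 + N_{k-1}^2 + N_{k-1}.
N_0 = 2
N_1 = 2 + 2^2 + 2 = 8
Explicitly: b, d, f1(b, b), f1(b, d), f1(d, b), f1(d, d), f3(b), f3(d).
So |H| = 8.
For each predicate symbol, the number of ground atoms is |H| raised to its arity; summing:
  Knows: 8^3 = 512;  Parent: 8;  Likes: 8^2 = 64
Total ground atoms: 512 + 8 + 64 = 584.

584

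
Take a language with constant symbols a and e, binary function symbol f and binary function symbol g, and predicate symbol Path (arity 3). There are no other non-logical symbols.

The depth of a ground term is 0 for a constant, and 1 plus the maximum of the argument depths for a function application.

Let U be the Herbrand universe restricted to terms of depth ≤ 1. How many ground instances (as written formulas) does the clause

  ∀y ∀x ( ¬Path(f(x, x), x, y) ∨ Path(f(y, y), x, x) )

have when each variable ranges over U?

Ground terms of depth ≤ 1:
  If N_k denotes the number of depth-≤k ground terms, the 2 constants give N_0 = 2, and each function symbol of arity r contributes N_{k-1}^r new terms at level k: N_k = 2 + N_{k-1}^2 + N_{k-1}^2.
  N_0 = 2
  N_1 = 2 + 2^2 + 2^2 = 10
So there are 10 ground terms available for substitution.
Each of y, x ranges independently over the available ground terms, and distinct assignments produce distinct instances.
Number of ground instances = 10^2 = 100.

100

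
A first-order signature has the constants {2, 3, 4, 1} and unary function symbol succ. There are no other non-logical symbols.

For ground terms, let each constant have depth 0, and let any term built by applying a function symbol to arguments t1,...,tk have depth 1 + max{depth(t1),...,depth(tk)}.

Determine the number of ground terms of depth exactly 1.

If N_k denotes the number of depth-≤k ground terms, the 4 constants give N_0 = 4, and each function symbol of arity r contributes N_{k-1}^r new terms at level k: N_k = 4 + N_{k-1}.
N_0 = 4
N_1 = 4 + 4 = 8
Terms of depth exactly 1: N_1 − N_0 = 8 − 4 = 4.

4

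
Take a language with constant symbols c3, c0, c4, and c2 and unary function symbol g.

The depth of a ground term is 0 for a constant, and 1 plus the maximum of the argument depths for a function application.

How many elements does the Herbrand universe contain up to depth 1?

8

Let N_k count ground terms of depth at most k. Each non-constant term of depth ≤ k is some function symbol applied to depth-≤(k−1) arguments, giving N_k = 4 + N_{k-1}.
N_0 = 4
N_1 = 4 + 4 = 8
Explicitly: c3, c0, c4, c2, g(c3), g(c0), g(c4), g(c2).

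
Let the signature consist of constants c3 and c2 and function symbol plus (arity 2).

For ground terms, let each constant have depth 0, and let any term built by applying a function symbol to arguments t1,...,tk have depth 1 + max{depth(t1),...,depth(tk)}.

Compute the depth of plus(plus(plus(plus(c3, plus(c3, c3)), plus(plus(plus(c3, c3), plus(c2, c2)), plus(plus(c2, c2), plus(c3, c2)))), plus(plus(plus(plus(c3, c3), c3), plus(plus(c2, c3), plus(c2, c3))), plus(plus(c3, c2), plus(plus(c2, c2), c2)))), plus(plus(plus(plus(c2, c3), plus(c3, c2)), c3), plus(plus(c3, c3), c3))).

depth(plus(c3, c3)) = 1 + max(0, 0) = 1
depth(plus(c3, plus(c3, c3))) = 1 + max(0, 1) = 2
depth(plus(c2, c2)) = 1 + max(0, 0) = 1
depth(plus(plus(c3, c3), plus(c2, c2))) = 1 + max(1, 1) = 2
depth(plus(c3, c2)) = 1 + max(0, 0) = 1
depth(plus(plus(c2, c2), plus(c3, c2))) = 1 + max(1, 1) = 2
depth(plus(plus(plus(c3, c3), plus(c2, c2)), plus(plus(c2, c2), plus(c3, c2)))) = 1 + max(2, 2) = 3
depth(plus(plus(c3, plus(c3, c3)), plus(plus(plus(c3, c3), plus(c2, c2)), plus(plus(c2, c2), plus(c3, c2))))) = 1 + max(2, 3) = 4
depth(plus(plus(c3, c3), c3)) = 1 + max(1, 0) = 2
depth(plus(c2, c3)) = 1 + max(0, 0) = 1
depth(plus(plus(c2, c3), plus(c2, c3))) = 1 + max(1, 1) = 2
depth(plus(plus(plus(c3, c3), c3), plus(plus(c2, c3), plus(c2, c3)))) = 1 + max(2, 2) = 3
depth(plus(plus(c2, c2), c2)) = 1 + max(1, 0) = 2
depth(plus(plus(c3, c2), plus(plus(c2, c2), c2))) = 1 + max(1, 2) = 3
depth(plus(plus(plus(plus(c3, c3), c3), plus(plus(c2, c3), plus(c2, c3))), plus(plus(c3, c2), plus(plus(c2, c2), c2)))) = 1 + max(3, 3) = 4
depth(plus(plus(plus(c3, plus(c3, c3)), plus(plus(plus(c3, c3), plus(c2, c2)), plus(plus(c2, c2), plus(c3, c2)))), plus(plus(plus(plus(c3, c3), c3), plus(plus(c2, c3), plus(c2, c3))), plus(plus(c3, c2), plus(plus(c2, c2), c2))))) = 1 + max(4, 4) = 5
depth(plus(plus(c2, c3), plus(c3, c2))) = 1 + max(1, 1) = 2
depth(plus(plus(plus(c2, c3), plus(c3, c2)), c3)) = 1 + max(2, 0) = 3
depth(plus(plus(plus(plus(c2, c3), plus(c3, c2)), c3), plus(plus(c3, c3), c3))) = 1 + max(3, 2) = 4
depth(plus(plus(plus(plus(c3, plus(c3, c3)), plus(plus(plus(c3, c3), plus(c2, c2)), plus(plus(c2, c2), plus(c3, c2)))), plus(plus(plus(plus(c3, c3), c3), plus(plus(c2, c3), plus(c2, c3))), plus(plus(c3, c2), plus(plus(c2, c2), c2)))), plus(plus(plus(plus(c2, c3), plus(c3, c2)), c3), plus(plus(c3, c3), c3)))) = 1 + max(5, 4) = 6

6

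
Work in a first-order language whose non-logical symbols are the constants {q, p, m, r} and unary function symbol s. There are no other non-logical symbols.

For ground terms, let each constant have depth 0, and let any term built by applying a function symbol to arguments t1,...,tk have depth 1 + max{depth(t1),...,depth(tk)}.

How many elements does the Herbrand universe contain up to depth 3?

Let N_k = |{terms of depth ≤ k}|. Then N_0 = 4 and N_k = 4 + N_{k-1} for k ≥ 1 (one summand per function symbol, arity giving the exponent).
N_0 = 4
N_1 = 4 + 4 = 8
N_2 = 4 + 8 = 12
N_3 = 4 + 12 = 16

16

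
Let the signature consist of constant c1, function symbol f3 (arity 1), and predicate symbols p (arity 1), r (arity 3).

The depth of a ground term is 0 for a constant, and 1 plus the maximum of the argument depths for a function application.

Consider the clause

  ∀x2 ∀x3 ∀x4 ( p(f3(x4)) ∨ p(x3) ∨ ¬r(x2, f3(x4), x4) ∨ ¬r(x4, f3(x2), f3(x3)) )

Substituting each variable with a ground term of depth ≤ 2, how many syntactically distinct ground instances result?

Ground terms of depth ≤ 2:
  Let N_k = |{terms of depth ≤ k}|. Then N_0 = 1 and N_k = 1 + N_{k-1} for k ≥ 1 (one summand per function symbol, arity giving the exponent).
  N_0 = 1
  N_1 = 1 + 1 = 2
  N_2 = 1 + 2 = 3
  Explicitly: c1, f3(c1), f3(f3(c1)).
So there are 3 ground terms available for substitution.
The clause has 3 distinct variables (x2, x3, x4), each appearing in the body. In the free term algebra distinct substitutions yield syntactically distinct ground instances.
Number of ground instances = 3^3 = 27.

27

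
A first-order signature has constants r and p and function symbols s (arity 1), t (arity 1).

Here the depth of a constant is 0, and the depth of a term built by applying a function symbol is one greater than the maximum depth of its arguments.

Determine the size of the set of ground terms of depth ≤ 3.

Count level by level. With function symbols s/1, t/1, the terms of depth ≤ k are the 2 constants together with each function applied to depth-≤(k−1) tuples, so N_k = 2 + N_{k-1} + N_{k-1}.
N_0 = 2
N_1 = 2 + 2 + 2 = 6
N_2 = 2 + 6 + 6 = 14
N_3 = 2 + 14 + 14 = 30

30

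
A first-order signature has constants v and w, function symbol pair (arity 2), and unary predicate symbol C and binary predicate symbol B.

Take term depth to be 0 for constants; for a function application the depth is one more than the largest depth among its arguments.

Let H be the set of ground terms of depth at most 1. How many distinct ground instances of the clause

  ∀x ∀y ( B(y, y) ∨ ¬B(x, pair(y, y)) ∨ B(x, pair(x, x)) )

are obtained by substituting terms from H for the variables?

36

Ground terms of depth ≤ 1:
  Let N_k count ground terms of depth at most k. Each non-constant term of depth ≤ k is some function symbol applied to depth-≤(k−1) arguments, giving N_k = 2 + N_{k-1}^2.
  N_0 = 2
  N_1 = 2 + 2^2 = 6
  Explicitly: v, w, pair(v, v), pair(v, w), pair(w, v), pair(w, w).
So there are 6 ground terms available for substitution.
The clause has 2 distinct variables (x, y), each appearing in the body. In the free term algebra distinct substitutions yield syntactically distinct ground instances.
Number of ground instances = 6^2 = 36.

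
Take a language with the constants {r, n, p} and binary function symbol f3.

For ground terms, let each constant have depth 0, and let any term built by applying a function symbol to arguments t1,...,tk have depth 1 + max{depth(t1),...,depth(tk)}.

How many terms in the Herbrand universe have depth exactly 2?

Let N_k count ground terms of depth at most k. Each non-constant term of depth ≤ k is some function symbol applied to depth-≤(k−1) arguments, giving N_k = 3 + N_{k-1}^2.
N_0 = 3
N_1 = 3 + 3^2 = 12
N_2 = 3 + 12^2 = 147
Terms of depth exactly 2: N_2 − N_1 = 147 − 12 = 135.

135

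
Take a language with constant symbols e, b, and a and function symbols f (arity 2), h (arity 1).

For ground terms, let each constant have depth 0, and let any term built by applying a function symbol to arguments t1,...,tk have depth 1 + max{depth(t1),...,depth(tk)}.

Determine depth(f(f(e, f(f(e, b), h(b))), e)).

4

depth(f(e, b)) = 1 + max(0, 0) = 1
depth(h(b)) = 1 + depth(b) = 1 + 0 = 1
depth(f(f(e, b), h(b))) = 1 + max(1, 1) = 2
depth(f(e, f(f(e, b), h(b)))) = 1 + max(0, 2) = 3
depth(f(f(e, f(f(e, b), h(b))), e)) = 1 + max(3, 0) = 4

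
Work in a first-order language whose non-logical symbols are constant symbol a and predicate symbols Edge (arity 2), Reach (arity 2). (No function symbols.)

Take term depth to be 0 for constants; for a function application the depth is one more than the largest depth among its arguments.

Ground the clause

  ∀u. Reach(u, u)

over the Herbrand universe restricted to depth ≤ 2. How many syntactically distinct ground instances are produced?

Ground terms of depth ≤ 2:
  With no function symbols every ground term is a constant, so there is exactly 1 ground term at every depth bound.
  N_0 = 1
  N_1 = 1
  N_2 = 1
So there is exactly 1 ground term available for substitution.
The clause has 1 distinct variable (u), which appears in the body. In the free term algebra distinct substitutions yield syntactically distinct ground instances.
Number of ground instances = 1.

1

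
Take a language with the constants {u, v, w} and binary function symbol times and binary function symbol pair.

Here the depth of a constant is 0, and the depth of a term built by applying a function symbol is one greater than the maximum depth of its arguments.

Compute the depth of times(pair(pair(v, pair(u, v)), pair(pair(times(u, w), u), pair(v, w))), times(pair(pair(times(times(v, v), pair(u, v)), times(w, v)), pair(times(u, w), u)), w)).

depth(pair(u, v)) = 1 + max(0, 0) = 1
depth(pair(v, pair(u, v))) = 1 + max(0, 1) = 2
depth(times(u, w)) = 1 + max(0, 0) = 1
depth(pair(times(u, w), u)) = 1 + max(1, 0) = 2
depth(pair(v, w)) = 1 + max(0, 0) = 1
depth(pair(pair(times(u, w), u), pair(v, w))) = 1 + max(2, 1) = 3
depth(pair(pair(v, pair(u, v)), pair(pair(times(u, w), u), pair(v, w)))) = 1 + max(2, 3) = 4
depth(times(v, v)) = 1 + max(0, 0) = 1
depth(times(times(v, v), pair(u, v))) = 1 + max(1, 1) = 2
depth(times(w, v)) = 1 + max(0, 0) = 1
depth(pair(times(times(v, v), pair(u, v)), times(w, v))) = 1 + max(2, 1) = 3
depth(pair(pair(times(times(v, v), pair(u, v)), times(w, v)), pair(times(u, w), u))) = 1 + max(3, 2) = 4
depth(times(pair(pair(times(times(v, v), pair(u, v)), times(w, v)), pair(times(u, w), u)), w)) = 1 + max(4, 0) = 5
depth(times(pair(pair(v, pair(u, v)), pair(pair(times(u, w), u), pair(v, w))), times(pair(pair(times(times(v, v), pair(u, v)), times(w, v)), pair(times(u, w), u)), w))) = 1 + max(4, 5) = 6

6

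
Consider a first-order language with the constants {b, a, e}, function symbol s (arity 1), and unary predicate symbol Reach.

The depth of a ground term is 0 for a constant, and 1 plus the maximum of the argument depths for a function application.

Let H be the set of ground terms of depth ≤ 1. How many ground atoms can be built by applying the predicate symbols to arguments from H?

First count ground terms of depth ≤ 1.
If N_k denotes the number of depth-≤k ground terms, the 3 constants give N_0 = 3, and each function symbol of arity r contributes N_{k-1}^r new terms at level k: N_k = 3 + N_{k-1}.
N_0 = 3
N_1 = 3 + 3 = 6
Explicitly: b, a, e, s(b), s(a), s(e).
So |H| = 6.
Each predicate of arity r yields |H|^r ground atoms (one per choice of an r-tuple from H):
  Reach: 6
Total ground atoms: 6.

6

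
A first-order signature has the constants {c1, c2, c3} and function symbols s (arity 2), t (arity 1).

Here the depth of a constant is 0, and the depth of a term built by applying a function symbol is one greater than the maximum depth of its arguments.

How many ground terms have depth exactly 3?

Let N_k = |{terms of depth ≤ k}|. Then N_0 = 3 and N_k = 3 + N_{k-1}^2 + N_{k-1} for k ≥ 1 (one summand per function symbol, arity giving the exponent).
N_0 = 3
N_1 = 3 + 3^2 + 3 = 15
N_2 = 3 + 15^2 + 15 = 243
N_3 = 3 + 243^2 + 243 = 59295
Terms of depth exactly 3: N_3 − N_2 = 59295 − 243 = 59052.

59052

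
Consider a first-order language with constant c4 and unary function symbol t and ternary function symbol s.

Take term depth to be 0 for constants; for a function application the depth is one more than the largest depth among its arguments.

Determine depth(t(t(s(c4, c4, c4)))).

depth(s(c4, c4, c4)) = 1 + max(0, 0, 0) = 1
depth(t(s(c4, c4, c4))) = 1 + depth(s(c4, c4, c4)) = 1 + 1 = 2
depth(t(t(s(c4, c4, c4)))) = 1 + depth(t(s(c4, c4, c4))) = 1 + 2 = 3

3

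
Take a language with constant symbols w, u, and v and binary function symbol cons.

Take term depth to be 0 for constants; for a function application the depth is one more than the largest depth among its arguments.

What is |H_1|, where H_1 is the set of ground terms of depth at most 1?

12

Let N_k count ground terms of depth at most k. Each non-constant term of depth ≤ k is some function symbol applied to depth-≤(k−1) arguments, giving N_k = 3 + N_{k-1}^2.
N_0 = 3
N_1 = 3 + 3^2 = 12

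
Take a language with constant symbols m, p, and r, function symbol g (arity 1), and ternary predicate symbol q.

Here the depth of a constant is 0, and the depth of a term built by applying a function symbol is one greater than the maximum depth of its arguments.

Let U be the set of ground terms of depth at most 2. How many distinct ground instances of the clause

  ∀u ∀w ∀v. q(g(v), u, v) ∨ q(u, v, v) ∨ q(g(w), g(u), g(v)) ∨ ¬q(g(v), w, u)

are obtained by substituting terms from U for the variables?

729

Ground terms of depth ≤ 2:
  Write N_k for the number of ground terms of depth ≤ k. A term of depth ≤ k is either a constant or a function symbol applied to arguments of depth ≤ k−1, so N_k = 3 + N_{k-1}.
  N_0 = 3
  N_1 = 3 + 3 = 6
  N_2 = 3 + 6 = 9
  Explicitly: m, p, r, g(m), g(p), g(r), g(g(m)), g(g(p)), g(g(r)).
So there are 9 ground terms available for substitution.
The clause has 3 distinct variables (u, w, v), each appearing in the body. In the free term algebra distinct substitutions yield syntactically distinct ground instances.
Number of ground instances = 9^3 = 729.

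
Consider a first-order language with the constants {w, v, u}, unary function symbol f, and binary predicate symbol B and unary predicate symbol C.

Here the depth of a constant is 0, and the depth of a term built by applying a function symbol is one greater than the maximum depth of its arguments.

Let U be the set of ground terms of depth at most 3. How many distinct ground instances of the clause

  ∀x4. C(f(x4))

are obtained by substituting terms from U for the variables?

Ground terms of depth ≤ 3:
  Let N_k count ground terms of depth at most k. Each non-constant term of depth ≤ k is some function symbol applied to depth-≤(k−1) arguments, giving N_k = 3 + N_{k-1}.
  N_0 = 3
  N_1 = 3 + 3 = 6
  N_2 = 3 + 6 = 9
  N_3 = 3 + 9 = 12
  Explicitly: w, v, u, f(w), f(v), f(u), f(f(w)), f(f(v)), f(f(u)), f(f(f(w))), f(f(f(v))), f(f(f(u))).
So there are 12 ground terms available for substitution.
There is 1 variable to instantiate (x4),  occurring in at least one literal, so different choices give different ground instances.
Number of ground instances = 12.

12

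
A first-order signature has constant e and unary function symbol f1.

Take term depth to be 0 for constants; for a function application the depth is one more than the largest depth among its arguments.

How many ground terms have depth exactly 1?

Let N_k count ground terms of depth at most k. Each non-constant term of depth ≤ k is some function symbol applied to depth-≤(k−1) arguments, giving N_k = 1 + N_{k-1}.
N_0 = 1
N_1 = 1 + 1 = 2
Terms of depth exactly 1: N_1 − N_0 = 2 − 1 = 1.

1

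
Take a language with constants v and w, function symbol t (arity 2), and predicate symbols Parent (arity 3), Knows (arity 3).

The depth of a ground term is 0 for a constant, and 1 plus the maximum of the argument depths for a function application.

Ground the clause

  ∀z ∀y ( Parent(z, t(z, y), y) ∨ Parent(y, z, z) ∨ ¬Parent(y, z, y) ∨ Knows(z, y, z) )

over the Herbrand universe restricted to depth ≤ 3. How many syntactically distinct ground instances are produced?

2090916

Ground terms of depth ≤ 3:
  Let N_k count ground terms of depth at most k. Each non-constant term of depth ≤ k is some function symbol applied to depth-≤(k−1) arguments, giving N_k = 2 + N_{k-1}^2.
  N_0 = 2
  N_1 = 2 + 2^2 = 6
  N_2 = 2 + 6^2 = 38
  N_3 = 2 + 38^2 = 1446
So there are 1446 ground terms available for substitution.
Each of z, y ranges independently over the available ground terms, and distinct assignments produce distinct instances.
Number of ground instances = 1446^2 = 2090916.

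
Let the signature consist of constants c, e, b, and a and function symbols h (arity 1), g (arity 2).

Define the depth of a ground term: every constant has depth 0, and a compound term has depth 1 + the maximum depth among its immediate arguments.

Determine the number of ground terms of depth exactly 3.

Count level by level. With function symbols h/1, g/2, the terms of depth ≤ k are the 4 constants together with each function applied to depth-≤(k−1) tuples, so N_k = 4 + N_{k-1} + N_{k-1}^2.
N_0 = 4
N_1 = 4 + 4 + 4^2 = 24
N_2 = 4 + 24 + 24^2 = 604
N_3 = 4 + 604 + 604^2 = 365424
Terms of depth exactly 3: N_3 − N_2 = 365424 − 604 = 364820.

364820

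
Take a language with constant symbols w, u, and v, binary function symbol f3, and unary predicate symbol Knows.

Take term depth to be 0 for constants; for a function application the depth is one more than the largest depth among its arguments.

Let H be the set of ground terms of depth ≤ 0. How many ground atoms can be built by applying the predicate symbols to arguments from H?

First count ground terms of depth ≤ 0.
Let N_k = |{terms of depth ≤ k}|. Then N_0 = 3 and N_k = 3 + N_{k-1}^2 for k ≥ 1 (one summand per function symbol, arity giving the exponent).
N_0 = 3
Explicitly: w, u, v.
So |H| = 3.
For each predicate symbol, the number of ground atoms is |H| raised to its arity; summing:
  Knows: 3
Total ground atoms: 3.

3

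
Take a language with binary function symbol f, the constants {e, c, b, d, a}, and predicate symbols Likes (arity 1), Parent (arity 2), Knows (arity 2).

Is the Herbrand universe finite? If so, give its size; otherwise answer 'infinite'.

The signature has at least one function symbol (f, arity 2) and at least one constant (e).
Iterating f gives infinitely many distinct ground terms: e, f(e, e), f(f(e, e), f(e, e)), ...
So the Herbrand universe is infinite.

infinite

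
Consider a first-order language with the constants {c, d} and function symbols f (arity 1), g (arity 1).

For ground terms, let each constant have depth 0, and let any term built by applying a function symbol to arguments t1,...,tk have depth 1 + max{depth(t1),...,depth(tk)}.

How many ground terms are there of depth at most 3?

Let N_k count ground terms of depth at most k. Each non-constant term of depth ≤ k is some function symbol applied to depth-≤(k−1) arguments, giving N_k = 2 + N_{k-1} + N_{k-1}.
N_0 = 2
N_1 = 2 + 2 + 2 = 6
N_2 = 2 + 6 + 6 = 14
N_3 = 2 + 14 + 14 = 30

30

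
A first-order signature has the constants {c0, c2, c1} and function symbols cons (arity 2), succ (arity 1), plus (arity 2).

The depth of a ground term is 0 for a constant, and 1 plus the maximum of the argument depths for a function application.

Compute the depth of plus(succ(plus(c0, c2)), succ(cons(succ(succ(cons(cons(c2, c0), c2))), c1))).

7

depth(plus(c0, c2)) = 1 + max(0, 0) = 1
depth(succ(plus(c0, c2))) = 1 + depth(plus(c0, c2)) = 1 + 1 = 2
depth(cons(c2, c0)) = 1 + max(0, 0) = 1
depth(cons(cons(c2, c0), c2)) = 1 + max(1, 0) = 2
depth(succ(cons(cons(c2, c0), c2))) = 1 + depth(cons(cons(c2, c0), c2)) = 1 + 2 = 3
depth(succ(succ(cons(cons(c2, c0), c2)))) = 1 + depth(succ(cons(cons(c2, c0), c2))) = 1 + 3 = 4
depth(cons(succ(succ(cons(cons(c2, c0), c2))), c1)) = 1 + max(4, 0) = 5
depth(succ(cons(succ(succ(cons(cons(c2, c0), c2))), c1))) = 1 + depth(cons(succ(succ(cons(cons(c2, c0), c2))), c1)) = 1 + 5 = 6
depth(plus(succ(plus(c0, c2)), succ(cons(succ(succ(cons(cons(c2, c0), c2))), c1)))) = 1 + max(2, 6) = 7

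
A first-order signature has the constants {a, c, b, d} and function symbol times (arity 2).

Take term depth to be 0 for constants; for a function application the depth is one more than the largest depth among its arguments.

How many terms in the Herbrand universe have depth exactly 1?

16

Count level by level. With function symbols times/2, the terms of depth ≤ k are the 4 constants together with each function applied to depth-≤(k−1) tuples, so N_k = 4 + N_{k-1}^2.
N_0 = 4
N_1 = 4 + 4^2 = 20
Terms of depth exactly 1: N_1 − N_0 = 20 − 4 = 16.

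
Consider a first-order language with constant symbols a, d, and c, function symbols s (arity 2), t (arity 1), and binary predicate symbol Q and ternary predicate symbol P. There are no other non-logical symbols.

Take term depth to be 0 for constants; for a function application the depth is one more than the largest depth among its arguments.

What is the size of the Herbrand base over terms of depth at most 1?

3600

First count ground terms of depth ≤ 1.
If N_k denotes the number of depth-≤k ground terms, the 3 constants give N_0 = 3, and each function symbol of arity r contributes N_{k-1}^r new terms at level k: N_k = 3 + N_{k-1}^2 + N_{k-1}.
N_0 = 3
N_1 = 3 + 3^2 + 3 = 15
So |H| = 15.
For each predicate symbol, the number of ground atoms is |H| raised to its arity; summing:
  Q: 15^2 = 225;  P: 15^3 = 3375
Total ground atoms: 225 + 3375 = 3600.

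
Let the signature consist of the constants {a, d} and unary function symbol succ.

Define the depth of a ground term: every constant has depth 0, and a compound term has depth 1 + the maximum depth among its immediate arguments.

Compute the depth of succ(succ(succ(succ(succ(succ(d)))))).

6

depth(succ(d)) = 1 + depth(d) = 1 + 0 = 1
depth(succ(succ(d))) = 1 + depth(succ(d)) = 1 + 1 = 2
depth(succ(succ(succ(d)))) = 1 + depth(succ(succ(d))) = 1 + 2 = 3
depth(succ(succ(succ(succ(d))))) = 1 + depth(succ(succ(succ(d)))) = 1 + 3 = 4
depth(succ(succ(succ(succ(succ(d)))))) = 1 + depth(succ(succ(succ(succ(d))))) = 1 + 4 = 5
depth(succ(succ(succ(succ(succ(succ(d))))))) = 1 + depth(succ(succ(succ(succ(succ(d)))))) = 1 + 5 = 6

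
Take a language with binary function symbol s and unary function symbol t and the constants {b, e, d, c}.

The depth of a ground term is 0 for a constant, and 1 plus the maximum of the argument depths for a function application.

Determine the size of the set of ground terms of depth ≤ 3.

365424

Let N_k = |{terms of depth ≤ k}|. Then N_0 = 4 and N_k = 4 + N_{k-1}^2 + N_{k-1} for k ≥ 1 (one summand per function symbol, arity giving the exponent).
N_0 = 4
N_1 = 4 + 4^2 + 4 = 24
N_2 = 4 + 24^2 + 24 = 604
N_3 = 4 + 604^2 + 604 = 365424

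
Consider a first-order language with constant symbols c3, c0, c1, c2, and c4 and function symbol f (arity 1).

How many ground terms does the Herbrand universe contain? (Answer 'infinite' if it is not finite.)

The signature has at least one function symbol (f, arity 1) and at least one constant (c3).
Iterating f gives infinitely many distinct ground terms: c3, f(c3), f(f(c3)), ...
So the Herbrand universe is infinite.

infinite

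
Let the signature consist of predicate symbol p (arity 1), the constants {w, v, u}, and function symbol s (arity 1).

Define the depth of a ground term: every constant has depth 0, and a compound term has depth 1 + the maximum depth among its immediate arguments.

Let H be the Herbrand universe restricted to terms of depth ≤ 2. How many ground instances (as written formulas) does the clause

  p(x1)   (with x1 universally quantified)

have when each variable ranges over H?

9

Ground terms of depth ≤ 2:
  Write N_k for the number of ground terms of depth ≤ k. A term of depth ≤ k is either a constant or a function symbol applied to arguments of depth ≤ k−1, so N_k = 3 + N_{k-1}.
  N_0 = 3
  N_1 = 3 + 3 = 6
  N_2 = 3 + 6 = 9
So there are 9 ground terms available for substitution.
The variable x1 ranges independently over the available ground terms, and distinct assignments produce distinct instances.
Number of ground instances = 9.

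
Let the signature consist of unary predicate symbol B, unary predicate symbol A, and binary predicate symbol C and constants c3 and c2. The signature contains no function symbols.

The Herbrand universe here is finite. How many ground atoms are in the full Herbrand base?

With no function symbols, the Herbrand universe is just the 2 constants.
Ground atoms per predicate: B: 2, A: 2, C: 2^2 = 4.
Herbrand base size = 2 + 2 + 4 = 8.

8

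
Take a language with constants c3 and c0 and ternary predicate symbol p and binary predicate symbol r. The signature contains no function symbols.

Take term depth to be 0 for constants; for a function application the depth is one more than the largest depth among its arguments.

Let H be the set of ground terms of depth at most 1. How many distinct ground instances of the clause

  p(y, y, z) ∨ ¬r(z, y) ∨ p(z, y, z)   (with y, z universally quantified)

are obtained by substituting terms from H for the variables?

Ground terms of depth ≤ 1:
  With no function symbols every ground term is a constant, so there are exactly 2 ground terms at every depth bound.
  N_0 = 2
  N_1 = 2
So there are 2 ground terms available for substitution.
There are 2 variables to instantiate (y, z), each occurring in at least one literal, so different choices give different ground instances.
Number of ground instances = 2^2 = 4.

4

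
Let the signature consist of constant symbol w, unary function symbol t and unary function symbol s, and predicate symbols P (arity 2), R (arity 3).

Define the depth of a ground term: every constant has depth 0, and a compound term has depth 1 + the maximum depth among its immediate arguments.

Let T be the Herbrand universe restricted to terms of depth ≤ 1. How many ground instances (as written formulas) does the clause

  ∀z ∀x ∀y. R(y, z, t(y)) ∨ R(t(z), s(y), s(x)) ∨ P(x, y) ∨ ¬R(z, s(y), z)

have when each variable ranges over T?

Ground terms of depth ≤ 1:
  Let N_k = |{terms of depth ≤ k}|. Then N_0 = 1 and N_k = 1 + N_{k-1} + N_{k-1} for k ≥ 1 (one summand per function symbol, arity giving the exponent).
  N_0 = 1
  N_1 = 1 + 1 + 1 = 3
  Explicitly: w, t(w), s(w).
So there are 3 ground terms available for substitution.
There are 3 variables to instantiate (z, x, y), each occurring in at least one literal, so different choices give different ground instances.
Number of ground instances = 3^3 = 27.

27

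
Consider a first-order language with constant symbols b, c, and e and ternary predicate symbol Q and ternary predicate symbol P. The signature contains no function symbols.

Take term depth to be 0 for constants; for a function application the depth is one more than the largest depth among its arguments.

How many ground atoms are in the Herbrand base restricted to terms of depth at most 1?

54

First count ground terms of depth ≤ 1.
With no function symbols every ground term is a constant, so there are exactly 3 ground terms at every depth bound.
N_0 = 3
N_1 = 3
Explicitly: b, c, e.
So |H| = 3.
A ground atom is a predicate applied to a tuple of terms from H, so the count is the sum over predicates of |H|^arity:
  Q: 3^3 = 27;  P: 3^3 = 27
Total ground atoms: 27 + 27 = 54.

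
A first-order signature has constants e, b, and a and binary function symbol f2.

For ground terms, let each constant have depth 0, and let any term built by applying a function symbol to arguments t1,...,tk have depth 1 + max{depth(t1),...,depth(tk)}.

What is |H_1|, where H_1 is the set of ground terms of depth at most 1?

Let N_k count ground terms of depth at most k. Each non-constant term of depth ≤ k is some function symbol applied to depth-≤(k−1) arguments, giving N_k = 3 + N_{k-1}^2.
N_0 = 3
N_1 = 3 + 3^2 = 12
Explicitly: e, b, a, f2(e, e), f2(e, b), f2(e, a), f2(b, e), f2(b, b), f2(b, a), f2(a, e), f2(a, b), f2(a, a).

12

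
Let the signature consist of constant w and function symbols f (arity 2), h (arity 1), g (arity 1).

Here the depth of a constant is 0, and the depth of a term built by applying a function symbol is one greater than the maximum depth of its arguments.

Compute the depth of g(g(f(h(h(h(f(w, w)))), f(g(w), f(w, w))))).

depth(f(w, w)) = 1 + max(0, 0) = 1
depth(h(f(w, w))) = 1 + depth(f(w, w)) = 1 + 1 = 2
depth(h(h(f(w, w)))) = 1 + depth(h(f(w, w))) = 1 + 2 = 3
depth(h(h(h(f(w, w))))) = 1 + depth(h(h(f(w, w)))) = 1 + 3 = 4
depth(g(w)) = 1 + depth(w) = 1 + 0 = 1
depth(f(g(w), f(w, w))) = 1 + max(1, 1) = 2
depth(f(h(h(h(f(w, w)))), f(g(w), f(w, w)))) = 1 + max(4, 2) = 5
depth(g(f(h(h(h(f(w, w)))), f(g(w), f(w, w))))) = 1 + depth(f(h(h(h(f(w, w)))), f(g(w), f(w, w)))) = 1 + 5 = 6
depth(g(g(f(h(h(h(f(w, w)))), f(g(w), f(w, w)))))) = 1 + depth(g(f(h(h(h(f(w, w)))), f(g(w), f(w, w))))) = 1 + 6 = 7

7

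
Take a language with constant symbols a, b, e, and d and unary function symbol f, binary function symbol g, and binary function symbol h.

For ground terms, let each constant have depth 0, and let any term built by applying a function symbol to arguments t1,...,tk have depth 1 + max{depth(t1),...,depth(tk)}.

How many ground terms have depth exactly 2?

3204

Let N_k count ground terms of depth at most k. Each non-constant term of depth ≤ k is some function symbol applied to depth-≤(k−1) arguments, giving N_k = 4 + N_{k-1} + N_{k-1}^2 + N_{k-1}^2.
N_0 = 4
N_1 = 4 + 4 + 4^2 + 4^2 = 40
N_2 = 4 + 40 + 40^2 + 40^2 = 3244
Terms of depth exactly 2: N_2 − N_1 = 3244 − 40 = 3204.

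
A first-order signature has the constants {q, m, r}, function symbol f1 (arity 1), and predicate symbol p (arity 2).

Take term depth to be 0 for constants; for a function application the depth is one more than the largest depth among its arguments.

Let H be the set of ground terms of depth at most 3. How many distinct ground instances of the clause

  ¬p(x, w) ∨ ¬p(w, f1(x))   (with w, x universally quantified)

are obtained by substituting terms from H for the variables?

144

Ground terms of depth ≤ 3:
  If N_k denotes the number of depth-≤k ground terms, the 3 constants give N_0 = 3, and each function symbol of arity r contributes N_{k-1}^r new terms at level k: N_k = 3 + N_{k-1}.
  N_0 = 3
  N_1 = 3 + 3 = 6
  N_2 = 3 + 6 = 9
  N_3 = 3 + 9 = 12
  Explicitly: q, m, r, f1(q), f1(m), f1(r), f1(f1(q)), f1(f1(m)), f1(f1(r)), f1(f1(f1(q))), f1(f1(f1(m))), f1(f1(f1(r))).
So there are 12 ground terms available for substitution.
The clause has 2 distinct variables (w, x), each appearing in the body. In the free term algebra distinct substitutions yield syntactically distinct ground instances.
Number of ground instances = 12^2 = 144.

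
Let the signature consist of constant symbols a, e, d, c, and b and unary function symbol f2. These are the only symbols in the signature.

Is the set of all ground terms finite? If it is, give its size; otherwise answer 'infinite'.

The signature has at least one function symbol (f2, arity 1) and at least one constant (a).
Iterating f2 gives infinitely many distinct ground terms: a, f2(a), f2(f2(a)), ...
So the Herbrand universe is infinite.

infinite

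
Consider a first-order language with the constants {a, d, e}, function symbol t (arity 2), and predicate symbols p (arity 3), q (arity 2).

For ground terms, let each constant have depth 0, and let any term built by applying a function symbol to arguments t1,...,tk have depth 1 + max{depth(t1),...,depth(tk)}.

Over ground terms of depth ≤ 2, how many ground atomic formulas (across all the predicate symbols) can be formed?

First count ground terms of depth ≤ 2.
If N_k denotes the number of depth-≤k ground terms, the 3 constants give N_0 = 3, and each function symbol of arity r contributes N_{k-1}^r new terms at level k: N_k = 3 + N_{k-1}^2.
N_0 = 3
N_1 = 3 + 3^2 = 12
N_2 = 3 + 12^2 = 147
So |H| = 147.
A ground atom is a predicate applied to a tuple of terms from H, so the count is the sum over predicates of |H|^arity:
  p: 147^3 = 3176523;  q: 147^2 = 21609
Total ground atoms: 3176523 + 21609 = 3198132.

3198132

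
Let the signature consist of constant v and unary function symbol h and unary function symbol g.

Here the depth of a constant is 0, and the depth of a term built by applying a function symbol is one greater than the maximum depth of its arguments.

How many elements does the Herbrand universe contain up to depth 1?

If N_k denotes the number of depth-≤k ground terms, the 1 constant gives N_0 = 1, and each function symbol of arity r contributes N_{k-1}^r new terms at level k: N_k = 1 + N_{k-1} + N_{k-1}.
N_0 = 1
N_1 = 1 + 1 + 1 = 3

3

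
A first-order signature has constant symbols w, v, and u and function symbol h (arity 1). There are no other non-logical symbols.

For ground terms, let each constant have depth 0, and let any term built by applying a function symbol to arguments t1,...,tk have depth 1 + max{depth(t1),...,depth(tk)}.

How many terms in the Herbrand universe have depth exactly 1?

Let N_k count ground terms of depth at most k. Each non-constant term of depth ≤ k is some function symbol applied to depth-≤(k−1) arguments, giving N_k = 3 + N_{k-1}.
N_0 = 3
N_1 = 3 + 3 = 6
Terms of depth exactly 1: N_1 − N_0 = 6 − 3 = 3.

3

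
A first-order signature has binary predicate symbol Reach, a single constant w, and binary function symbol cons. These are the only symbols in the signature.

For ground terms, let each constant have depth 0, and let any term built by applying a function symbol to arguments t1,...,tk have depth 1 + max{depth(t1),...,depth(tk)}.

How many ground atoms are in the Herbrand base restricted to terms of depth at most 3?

First count ground terms of depth ≤ 3.
If N_k denotes the number of depth-≤k ground terms, the 1 constant gives N_0 = 1, and each function symbol of arity r contributes N_{k-1}^r new terms at level k: N_k = 1 + N_{k-1}^2.
N_0 = 1
N_1 = 1 + 1^2 = 2
N_2 = 1 + 2^2 = 5
N_3 = 1 + 5^2 = 26
So |H| = 26.
Ground atoms are formed by filling each argument slot of a predicate with a term from H, so an r-ary predicate gives |H|^r atoms:
  Reach: 26^2 = 676
Total ground atoms: 676.

676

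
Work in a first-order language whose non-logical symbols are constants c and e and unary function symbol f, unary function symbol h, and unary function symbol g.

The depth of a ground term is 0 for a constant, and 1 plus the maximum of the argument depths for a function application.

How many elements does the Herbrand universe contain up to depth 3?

Count level by level. With function symbols f/1, h/1, g/1, the terms of depth ≤ k are the 2 constants together with each function applied to depth-≤(k−1) tuples, so N_k = 2 + N_{k-1} + N_{k-1} + N_{k-1}.
N_0 = 2
N_1 = 2 + 2 + 2 + 2 = 8
N_2 = 2 + 8 + 8 + 8 = 26
N_3 = 2 + 26 + 26 + 26 = 80

80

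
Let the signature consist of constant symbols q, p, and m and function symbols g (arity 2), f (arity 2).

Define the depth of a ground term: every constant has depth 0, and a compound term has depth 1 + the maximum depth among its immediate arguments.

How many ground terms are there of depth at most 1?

Write N_k for the number of ground terms of depth ≤ k. A term of depth ≤ k is either a constant or a function symbol applied to arguments of depth ≤ k−1, so N_k = 3 + N_{k-1}^2 + N_{k-1}^2.
N_0 = 3
N_1 = 3 + 3^2 + 3^2 = 21

21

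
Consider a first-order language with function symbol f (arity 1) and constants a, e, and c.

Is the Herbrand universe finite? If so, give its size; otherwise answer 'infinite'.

infinite

The signature has at least one function symbol (f, arity 1) and at least one constant (a).
Iterating f gives infinitely many distinct ground terms: a, f(a), f(f(a)), ...
So the Herbrand universe is infinite.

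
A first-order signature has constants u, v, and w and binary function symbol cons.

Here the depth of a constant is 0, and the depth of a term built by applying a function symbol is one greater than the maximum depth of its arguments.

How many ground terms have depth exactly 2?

135

Let N_k = |{terms of depth ≤ k}|. Then N_0 = 3 and N_k = 3 + N_{k-1}^2 for k ≥ 1 (one summand per function symbol, arity giving the exponent).
N_0 = 3
N_1 = 3 + 3^2 = 12
N_2 = 3 + 12^2 = 147
Terms of depth exactly 2: N_2 − N_1 = 147 − 12 = 135.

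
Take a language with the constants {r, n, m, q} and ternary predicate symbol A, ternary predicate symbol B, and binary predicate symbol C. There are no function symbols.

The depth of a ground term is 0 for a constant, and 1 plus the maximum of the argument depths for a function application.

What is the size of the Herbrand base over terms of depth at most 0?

144

First count ground terms of depth ≤ 0.
With no function symbols every ground term is a constant, so there are exactly 4 ground terms at every depth bound.
N_0 = 4
Explicitly: r, n, m, q.
So |H| = 4.
Each predicate of arity r yields |H|^r ground atoms (one per choice of an r-tuple from H):
  A: 4^3 = 64;  B: 4^3 = 64;  C: 4^2 = 16
Total ground atoms: 64 + 64 + 16 = 144.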